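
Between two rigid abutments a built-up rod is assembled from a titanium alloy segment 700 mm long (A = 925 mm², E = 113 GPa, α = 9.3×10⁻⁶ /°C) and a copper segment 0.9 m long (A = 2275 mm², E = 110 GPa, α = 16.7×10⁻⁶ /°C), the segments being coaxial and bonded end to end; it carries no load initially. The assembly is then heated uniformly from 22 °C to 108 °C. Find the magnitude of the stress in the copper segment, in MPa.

σ ≈ 79.1 MPa (compressive)

If the supports were absent, the total length change would be Σ αᵢΔT Lᵢ = 9.3×10⁻⁶×86×700 + 16.7×10⁻⁶×86×900 = 1.852 mm.
Since the ends are fixed, an axial force P builds up, equal in every segment, with P · Σ Lᵢ/(AᵢEᵢ) = δ_free.
Σ Lᵢ/(AᵢEᵢ) = 700/(925×113×10³) + 900/(2275×110×10³) = 1.029×10⁻⁵ mm/N.
So P = 1.852 / 1.029×10⁻⁵ = 180 kN, compressive.
σ_{copper} = P / A = 180000 / 2275 = 79.11 MPa.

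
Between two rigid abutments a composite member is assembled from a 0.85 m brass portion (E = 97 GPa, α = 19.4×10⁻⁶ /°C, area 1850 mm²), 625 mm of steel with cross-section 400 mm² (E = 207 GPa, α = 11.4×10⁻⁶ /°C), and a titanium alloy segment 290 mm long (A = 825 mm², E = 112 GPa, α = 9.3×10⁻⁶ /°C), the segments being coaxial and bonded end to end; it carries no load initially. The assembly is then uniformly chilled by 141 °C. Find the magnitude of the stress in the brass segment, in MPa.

If the supports were absent, the total length change would be Σ αᵢΔT Lᵢ = 19.4×10⁻⁶×141×850 + 11.4×10⁻⁶×141×625 + 9.3×10⁻⁶×141×290 = 3.71 mm.
Since the ends are fixed, an axial force P builds up, equal in every segment, with P · Σ Lᵢ/(AᵢEᵢ) = δ_free.
The series flexibility is Σ Lᵢ/(AᵢEᵢ) = 850/(1850×97×10³) + 625/(400×207×10³) + 290/(825×112×10³) = 1.542×10⁻⁵ mm/N.
P = 3.71 / 1.542×10⁻⁵ = 240500 N = 240.5 kN, tensile.
σ_{brass} = P / A = 240500 / 1850 = 130 MPa.

σ ≈ 130 MPa (tensile)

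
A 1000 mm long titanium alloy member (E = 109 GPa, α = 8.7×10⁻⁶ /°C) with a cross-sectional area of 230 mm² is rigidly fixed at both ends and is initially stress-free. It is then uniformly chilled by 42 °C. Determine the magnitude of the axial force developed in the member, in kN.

P ≈ 9.16 kN (tensile)

Full restraint means ε = 0, so the stress is σ = EαΔT = 109×10³ × 8.7×10⁻⁶ × 42 = 39.83 MPa.
Then P = σA = 39.83 × 230 mm² = 9.161 kN, tensile.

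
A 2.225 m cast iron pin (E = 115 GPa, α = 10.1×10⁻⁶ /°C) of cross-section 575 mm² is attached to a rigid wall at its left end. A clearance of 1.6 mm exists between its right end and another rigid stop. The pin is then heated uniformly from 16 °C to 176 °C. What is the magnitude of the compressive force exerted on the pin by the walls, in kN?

Unrestrained expansion: δ_free = αΔT L = 10.1×10⁻⁶ × 160 × 2225 = 3.596 mm.
The gap closes (δ_free > 1.6 mm) and the wall then resists a further 3.596 − 1.6 = 1.996 mm of expansion.
That suppressed elongation corresponds to σ = E·Δ/L = 115×10³ × 1.996/2225 = 103.1 MPa.
P = σA = 103.1 × 575 = 59.31 kN.

P ≈ 59.3 kN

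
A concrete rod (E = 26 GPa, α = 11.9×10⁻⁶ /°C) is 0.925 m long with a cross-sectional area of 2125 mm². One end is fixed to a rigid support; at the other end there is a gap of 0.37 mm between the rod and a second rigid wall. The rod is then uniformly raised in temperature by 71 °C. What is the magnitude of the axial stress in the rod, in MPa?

If the wall were absent the rod would grow by αΔT L = 11.9×10⁻⁶ × 71 × 925 = 0.7815 mm.
After closing the 0.37 mm clearance, 0.7815 − 0.37 = 0.4115 mm of expansion remains to be suppressed by the wall.
Compatibility: PL/(AE) = 0.4115 mm, so σ = P/A = E × (0.4115/925) = 11.57 MPa.

σ ≈ 11.6 MPa (compressive)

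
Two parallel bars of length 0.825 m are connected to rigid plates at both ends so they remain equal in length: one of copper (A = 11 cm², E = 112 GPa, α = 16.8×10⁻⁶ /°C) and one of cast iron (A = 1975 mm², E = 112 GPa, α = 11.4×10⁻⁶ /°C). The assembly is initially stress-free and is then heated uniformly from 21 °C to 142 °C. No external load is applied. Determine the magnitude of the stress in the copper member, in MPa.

The copper has the larger α, so on heating it would change length more than the cast iron if both were free. The rigid plates force a common final length, so the copper is put into compression and the cast iron into tension, with equal and opposite forces P (no external load).
Compatibility of the two members (thermal + elastic change equal): (α₁ − α₂)ΔT = P·[1/(A₁E₁) + 1/(A₂E₂)].
|α₁ − α₂|·ΔT = 5.4×10⁻⁶ × 121 = 0.0006534.
1/(A₁E₁) + 1/(A₂E₂) = 1/(1100×112×10³) + 1/(1975×112×10³) = 1.264×10⁻⁸ N⁻¹.
So P = 0.0006534 / 1.264×10⁻⁸ = 51.7 kN.
σ_{copper} = P/A₁ = 51700/1100 = 47 MPa, compressive.

σ ≈ 47 MPa (compressive)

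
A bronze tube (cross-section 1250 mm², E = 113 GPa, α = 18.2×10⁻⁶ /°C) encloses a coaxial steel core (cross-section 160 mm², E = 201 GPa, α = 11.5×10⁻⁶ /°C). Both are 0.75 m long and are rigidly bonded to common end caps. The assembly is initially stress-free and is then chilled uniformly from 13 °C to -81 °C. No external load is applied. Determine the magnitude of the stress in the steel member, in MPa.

The bronze has the larger α, so on cooling it would change length more than the steel if both were free. The rigid plates force a common final length, so the bronze is put into tension and the steel into compression, with equal and opposite forces P (no external load).
Equating the net (thermal + elastic) strains gives |α₁ − α₂|·ΔT = P·[1/(A₁E₁) + 1/(A₂E₂)].
|α₁ − α₂|·ΔT = 6.7×10⁻⁶ × 94 = 0.0006298.
1/(A₁E₁) + 1/(A₂E₂) = 1/(1250×113×10³) + 1/(160×201×10³) = 3.817×10⁻⁸ N⁻¹.
P = 0.0006298 / 3.817×10⁻⁸ = 16500 N = 16.5 kN.
σ_{steel} = P/A₂ = 16500/160 = 103.1 MPa, compressive.

σ ≈ 103 MPa (compressive)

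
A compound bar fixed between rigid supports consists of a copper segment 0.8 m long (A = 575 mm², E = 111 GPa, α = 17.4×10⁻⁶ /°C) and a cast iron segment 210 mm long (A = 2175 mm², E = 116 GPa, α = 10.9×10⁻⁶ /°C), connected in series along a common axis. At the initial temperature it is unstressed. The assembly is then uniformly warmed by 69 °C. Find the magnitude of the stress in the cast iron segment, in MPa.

With the walls removed the bar would change length by δ_free = Σ αᵢΔT Lᵢ = 17.4×10⁻⁶×69×800 + 10.9×10⁻⁶×69×210 = 1.118 mm.
The walls prevent any net length change, so an axial force P (same in every segment) develops. Compatibility: P · Σ Lᵢ/(AᵢEᵢ) = δ_free.
Σ Lᵢ/(AᵢEᵢ) = 800/(575×111×10³) + 210/(2175×116×10³) = 1.337×10⁻⁵ mm/N.
P = 1.118 / 1.337×10⁻⁵ = 83670 N = 83.67 kN, compressive.
σ_{cast iron} = P / A = 83670 / 2175 = 38.47 MPa.

σ ≈ 38.5 MPa (compressive)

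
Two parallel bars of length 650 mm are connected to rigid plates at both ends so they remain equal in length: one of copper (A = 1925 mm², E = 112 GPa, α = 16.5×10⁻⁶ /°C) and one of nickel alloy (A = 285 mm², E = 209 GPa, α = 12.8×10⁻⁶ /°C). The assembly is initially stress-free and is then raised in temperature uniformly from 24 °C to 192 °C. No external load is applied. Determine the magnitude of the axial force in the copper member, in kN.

Both members must finish at the same length. With the larger α, the copper tends to over-expand; the plates restrain it, putting the copper in compression and the nickel alloy in tension. With no external load the two internal forces are equal and opposite, magnitude P.
Compatibility of the two members (thermal + elastic change equal): (α₁ − α₂)ΔT = P·[1/(A₁E₁) + 1/(A₂E₂)].
|α₁ − α₂|·ΔT = 3.7×10⁻⁶ × 168 = 0.0006216.
1/(A₁E₁) + 1/(A₂E₂) = 1/(1925×112×10³) + 1/(285×209×10³) = 2.143×10⁻⁸ N⁻¹.
So P = 0.0006216 / 2.143×10⁻⁸ = 29.01 kN.

P ≈ 29 kN (compressive in the copper)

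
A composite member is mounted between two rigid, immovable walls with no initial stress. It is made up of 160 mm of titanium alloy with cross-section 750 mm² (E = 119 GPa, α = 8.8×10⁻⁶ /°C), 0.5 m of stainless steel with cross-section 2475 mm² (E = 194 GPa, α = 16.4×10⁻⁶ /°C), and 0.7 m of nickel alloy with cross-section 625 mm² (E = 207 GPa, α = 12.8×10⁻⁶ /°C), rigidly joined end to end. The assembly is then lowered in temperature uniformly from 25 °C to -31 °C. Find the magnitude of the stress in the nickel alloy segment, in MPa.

σ ≈ 202 MPa (tensile)

With the walls removed the bar would change length by δ_free = Σ αᵢΔT Lᵢ = 8.8×10⁻⁶×56×160 + 16.4×10⁻⁶×56×500 + 12.8×10⁻⁶×56×700 = 1.04 mm.
The walls prevent any net length change, so an axial force P (same in every segment) develops. Compatibility: P · Σ Lᵢ/(AᵢEᵢ) = δ_free.
The series flexibility is Σ Lᵢ/(AᵢEᵢ) = 160/(750×119×10³) + 500/(2475×194×10³) + 700/(625×207×10³) = 8.245×10⁻⁶ mm/N.
P = 1.04 / 8.245×10⁻⁶ = 126100 N = 126.1 kN, tensile.
σ_{nickel alloy} = P / A = 126100 / 625 = 201.8 MPa.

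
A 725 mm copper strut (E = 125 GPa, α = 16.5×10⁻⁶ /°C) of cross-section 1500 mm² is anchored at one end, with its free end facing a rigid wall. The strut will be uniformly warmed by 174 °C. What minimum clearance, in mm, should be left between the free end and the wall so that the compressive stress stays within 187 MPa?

Free expansion if unrestrained: δ_free = αΔT L = 16.5×10⁻⁶ × 174 × 725 = 2.081 mm.
A stress of 187 MPa corresponds to the wall pushing the strut back by σL/E = 187×725/(125×10³) = 1.085 mm.
So the gap has to take up the difference, g_min = δ_free − σL/E = 2.081 − 1.085 = 0.9969 mm.

g ≈ 0.997 mm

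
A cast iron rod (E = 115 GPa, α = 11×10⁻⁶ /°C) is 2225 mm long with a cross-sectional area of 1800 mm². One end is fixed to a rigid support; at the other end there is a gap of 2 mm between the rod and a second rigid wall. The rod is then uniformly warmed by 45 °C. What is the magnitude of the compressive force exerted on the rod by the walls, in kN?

Unrestrained expansion: δ_free = αΔT L = 11×10⁻⁶ × 45 × 2225 = 1.101 mm.
This is smaller than the 2 mm clearance, so the rod expands freely without reaching the stop — the stress is zero.

P ≈ 0 kN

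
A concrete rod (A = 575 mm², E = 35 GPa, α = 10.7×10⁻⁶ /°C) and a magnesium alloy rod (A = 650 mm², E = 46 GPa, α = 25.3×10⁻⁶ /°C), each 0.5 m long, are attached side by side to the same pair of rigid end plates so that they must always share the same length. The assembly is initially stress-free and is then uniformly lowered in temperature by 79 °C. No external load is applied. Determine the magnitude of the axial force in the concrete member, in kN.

P ≈ 13.9 kN (compressive in the concrete)

Equilibrium of a rigid end plate with no external load gives equal and opposite internal forces ±P in the two members. Since α_{magnesium alloy} > α_{concrete}, cooling drives the magnesium alloy into tension and the concrete into compression.
Setting the final lengths equal and cancelling L: (α₁ − α₂)ΔT = P/(A₁E₁) + P/(A₂E₂).
|α₁ − α₂|·ΔT = 14.6×10⁻⁶ × 79 = 0.001153.
1/(A₁E₁) + 1/(A₂E₂) = 1/(575×35×10³) + 1/(650×46×10³) = 8.313×10⁻⁸ N⁻¹.
P = 0.001153 / 8.313×10⁻⁸ = 13870 N = 13.87 kN.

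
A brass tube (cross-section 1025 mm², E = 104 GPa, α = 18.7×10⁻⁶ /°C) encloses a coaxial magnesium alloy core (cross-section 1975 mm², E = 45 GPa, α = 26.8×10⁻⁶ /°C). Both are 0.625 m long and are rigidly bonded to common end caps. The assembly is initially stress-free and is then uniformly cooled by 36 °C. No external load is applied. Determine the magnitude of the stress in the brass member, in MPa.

σ ≈ 13.8 MPa (compressive)

The magnesium alloy has the larger α, so on cooling it would change length more than the brass if both were free. The rigid plates force a common final length, so the magnesium alloy is put into tension and the brass into compression, with equal and opposite forces P (no external load).
Compatibility of the two members (thermal + elastic change equal): (α₁ − α₂)ΔT = P·[1/(A₁E₁) + 1/(A₂E₂)].
|α₁ − α₂|·ΔT = 8.1×10⁻⁶ × 36 = 0.0002916.
1/(A₁E₁) + 1/(A₂E₂) = 1/(1025×104×10³) + 1/(1975×45×10³) = 2.063×10⁻⁸ N⁻¹.
P = 0.0002916 / 2.063×10⁻⁸ = 14130 N = 14.13 kN.
σ_{brass} = P/A₁ = 14130/1025 = 13.79 MPa, compressive.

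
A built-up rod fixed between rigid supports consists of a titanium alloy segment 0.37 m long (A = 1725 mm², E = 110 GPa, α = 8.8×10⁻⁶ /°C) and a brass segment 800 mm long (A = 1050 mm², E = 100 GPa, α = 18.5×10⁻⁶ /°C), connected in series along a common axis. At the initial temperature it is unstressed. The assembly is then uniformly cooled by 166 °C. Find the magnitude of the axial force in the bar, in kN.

Free thermal contraction of the whole bar: Σ αᵢΔT Lᵢ = 8.8×10⁻⁶×166×370 + 18.5×10⁻⁶×166×800 = 2.997 mm.
The walls prevent any net length change, so an axial force P (same in every segment) develops. Compatibility: P · Σ Lᵢ/(AᵢEᵢ) = δ_free.
Σ Lᵢ/(AᵢEᵢ) = 370/(1725×110×10³) + 800/(1050×100×10³) = 9.569×10⁻⁶ mm/N.
P = 2.997 / 9.569×10⁻⁶ = 313200 N = 313.2 kN, tensile.

P ≈ 313 kN (tensile)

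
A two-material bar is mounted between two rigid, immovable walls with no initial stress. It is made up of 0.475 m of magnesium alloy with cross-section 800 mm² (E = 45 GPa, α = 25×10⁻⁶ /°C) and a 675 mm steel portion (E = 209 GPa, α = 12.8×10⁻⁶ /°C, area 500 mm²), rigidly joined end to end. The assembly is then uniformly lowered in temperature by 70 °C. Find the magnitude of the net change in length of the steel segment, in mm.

|ΔL| ≈ 0.133 mm

With the walls removed the bar would change length by δ_free = Σ αᵢΔT Lᵢ = 25×10⁻⁶×70×475 + 12.8×10⁻⁶×70×675 = 1.436 mm.
The rigid supports impose zero overall length change; the single axial force P common to all segments must satisfy P Σ Lᵢ/(AᵢEᵢ) = δ_free.
The series flexibility is Σ Lᵢ/(AᵢEᵢ) = 475/(800×45×10³) + 675/(500×209×10³) = 1.965×10⁻⁵ mm/N.
P = 1.436 / 1.965×10⁻⁵ = 73070 N = 73.07 kN, tensile.
For the steel segment, free thermal change = 12.8×10⁻⁶×70×675 = 0.6048 mm and elastic change from P = 73070×675/(500×209×10³) = 0.472 mm; these oppose, so the net change is 0.133 mm (segment shortens).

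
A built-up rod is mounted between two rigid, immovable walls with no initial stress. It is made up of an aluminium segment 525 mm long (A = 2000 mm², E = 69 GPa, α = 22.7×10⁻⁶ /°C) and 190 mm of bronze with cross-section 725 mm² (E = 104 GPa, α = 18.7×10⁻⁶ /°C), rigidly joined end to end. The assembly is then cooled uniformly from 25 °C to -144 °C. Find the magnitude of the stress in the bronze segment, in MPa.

Free thermal contraction of the whole bar: Σ αᵢΔT Lᵢ = 22.7×10⁻⁶×169×525 + 18.7×10⁻⁶×169×190 = 2.615 mm.
The walls prevent any net length change, so an axial force P (same in every segment) develops. Compatibility: P · Σ Lᵢ/(AᵢEᵢ) = δ_free.
The series flexibility is Σ Lᵢ/(AᵢEᵢ) = 525/(2000×69×10³) + 190/(725×104×10³) = 6.324×10⁻⁶ mm/N.
Hence P = δ_free / Σ(L/AE) = 2.615/6.324×10⁻⁶ = 413.4 kN (tensile).
σ_{bronze} = P / A = 413400 / 725 = 570.2 MPa.

σ ≈ 570 MPa (tensile)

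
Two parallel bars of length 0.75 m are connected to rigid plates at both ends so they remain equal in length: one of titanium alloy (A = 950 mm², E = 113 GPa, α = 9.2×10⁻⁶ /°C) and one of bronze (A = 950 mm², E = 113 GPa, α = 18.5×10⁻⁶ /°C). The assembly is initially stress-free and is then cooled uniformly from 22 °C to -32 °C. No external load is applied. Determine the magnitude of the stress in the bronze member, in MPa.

The bronze has the larger α, so on cooling it would change length more than the titanium alloy if both were free. The rigid plates force a common final length, so the bronze is put into tension and the titanium alloy into compression, with equal and opposite forces P (no external load).
Setting the final lengths equal and cancelling L: (α₁ − α₂)ΔT = P/(A₁E₁) + P/(A₂E₂).
|α₁ − α₂|·ΔT = 9.3×10⁻⁶ × 54 = 0.0005022.
1/(A₁E₁) + 1/(A₂E₂) = 1/(950×113×10³) + 1/(950×113×10³) = 1.863×10⁻⁸ N⁻¹.
P = 0.0005022 / 1.863×10⁻⁸ = 26960 N = 26.96 kN.
σ_{bronze} = P/A₂ = 26960/950 = 28.37 MPa, tensile.

σ ≈ 28.4 MPa (tensile)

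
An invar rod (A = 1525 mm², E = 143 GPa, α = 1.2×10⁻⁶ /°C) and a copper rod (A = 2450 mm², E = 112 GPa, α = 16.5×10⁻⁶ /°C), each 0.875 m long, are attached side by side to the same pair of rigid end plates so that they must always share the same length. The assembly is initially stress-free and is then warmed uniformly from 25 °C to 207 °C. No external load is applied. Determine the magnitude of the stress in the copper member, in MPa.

The copper has the larger α, so on heating it would change length more than the invar if both were free. The rigid plates force a common final length, so the copper is put into compression and the invar into tension, with equal and opposite forces P (no external load).
Setting the final lengths equal and cancelling L: (α₁ − α₂)ΔT = P/(A₁E₁) + P/(A₂E₂).
|α₁ − α₂|·ΔT = 15.3×10⁻⁶ × 182 = 0.002785.
1/(A₁E₁) + 1/(A₂E₂) = 1/(1525×143×10³) + 1/(2450×112×10³) = 8.23×10⁻⁹ N⁻¹.
P = 0.002785 / 8.23×10⁻⁹ = 338400 N = 338.4 kN.
σ_{copper} = P/A₂ = 338400/2450 = 138.1 MPa, compressive.

σ ≈ 138 MPa (compressive)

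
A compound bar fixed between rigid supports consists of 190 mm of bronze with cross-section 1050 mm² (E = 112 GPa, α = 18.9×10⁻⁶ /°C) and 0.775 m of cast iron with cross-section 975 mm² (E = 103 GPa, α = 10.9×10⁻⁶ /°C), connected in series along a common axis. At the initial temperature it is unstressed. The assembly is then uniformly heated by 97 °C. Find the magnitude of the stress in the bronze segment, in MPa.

With the walls removed the bar would change length by δ_free = Σ αᵢΔT Lᵢ = 18.9×10⁻⁶×97×190 + 10.9×10⁻⁶×97×775 = 1.168 mm.
The walls prevent any net length change, so an axial force P (same in every segment) develops. Compatibility: P · Σ Lᵢ/(AᵢEᵢ) = δ_free.
Σ Lᵢ/(AᵢEᵢ) = 190/(1050×112×10³) + 775/(975×103×10³) = 9.333×10⁻⁶ mm/N.
Hence P = δ_free / Σ(L/AE) = 1.168/9.333×10⁻⁶ = 125.1 kN (compressive).
σ_{bronze} = P / A = 125100 / 1050 = 119.2 MPa.

σ ≈ 119 MPa (compressive)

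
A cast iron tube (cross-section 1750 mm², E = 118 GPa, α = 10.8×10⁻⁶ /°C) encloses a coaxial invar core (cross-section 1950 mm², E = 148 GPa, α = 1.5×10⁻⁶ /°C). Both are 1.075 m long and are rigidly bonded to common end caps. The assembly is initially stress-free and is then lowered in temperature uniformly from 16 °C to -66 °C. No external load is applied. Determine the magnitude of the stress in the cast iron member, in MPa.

σ ≈ 52.5 MPa (tensile)

Equilibrium of a rigid end plate with no external load gives equal and opposite internal forces ±P in the two members. Since α_{cast iron} > α_{invar}, cooling drives the cast iron into tension and the invar into compression.
Equating the net (thermal + elastic) strains gives |α₁ − α₂|·ΔT = P·[1/(A₁E₁) + 1/(A₂E₂)].
|α₁ − α₂|·ΔT = 9.3×10⁻⁶ × 82 = 0.0007626.
1/(A₁E₁) + 1/(A₂E₂) = 1/(1750×118×10³) + 1/(1950×148×10³) = 8.308×10⁻⁹ N⁻¹.
P = 0.0007626 / 8.308×10⁻⁹ = 91800 N = 91.8 kN.
σ_{cast iron} = P/A₁ = 91800/1750 = 52.45 MPa, tensile.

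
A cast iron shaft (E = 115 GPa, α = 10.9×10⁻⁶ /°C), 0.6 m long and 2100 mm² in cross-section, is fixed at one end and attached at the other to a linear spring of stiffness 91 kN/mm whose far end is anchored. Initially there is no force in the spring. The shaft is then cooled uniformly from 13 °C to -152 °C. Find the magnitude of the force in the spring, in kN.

P ≈ 80.1 kN

If the spring were absent the shaft would shorten by αΔT L = 10.9×10⁻⁶ × 165 × 600 = 1.079 mm.
Let P be the tensile force in the spring. The shaft extends elastically by PL/(AE) and the spring stretches by P/k; together these equal δ_free.
P [ L/(AE) + 1/k ] = δ_free → P [ 600/(2100×115×10³) + 1/(91×10³) ] = 1.079.
P = 1.079 / 1.347×10⁻⁵ = 80090 N.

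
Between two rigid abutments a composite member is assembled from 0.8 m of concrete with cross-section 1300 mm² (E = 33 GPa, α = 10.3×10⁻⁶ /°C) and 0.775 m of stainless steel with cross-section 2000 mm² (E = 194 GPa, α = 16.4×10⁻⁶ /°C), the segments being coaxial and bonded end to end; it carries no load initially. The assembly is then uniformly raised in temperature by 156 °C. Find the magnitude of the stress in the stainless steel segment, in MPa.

With the walls removed the bar would change length by δ_free = Σ αᵢΔT Lᵢ = 10.3×10⁻⁶×156×800 + 16.4×10⁻⁶×156×775 = 3.268 mm.
The walls prevent any net length change, so an axial force P (same in every segment) develops. Compatibility: P · Σ Lᵢ/(AᵢEᵢ) = δ_free.
Σ Lᵢ/(AᵢEᵢ) = 800/(1300×33×10³) + 775/(2000×194×10³) = 2.065×10⁻⁵ mm/N.
So P = 3.268 / 2.065×10⁻⁵ = 158.3 kN, compressive.
σ_{stainless steel} = P / A = 158300 / 2000 = 79.15 MPa.

σ ≈ 79.2 MPa (compressive)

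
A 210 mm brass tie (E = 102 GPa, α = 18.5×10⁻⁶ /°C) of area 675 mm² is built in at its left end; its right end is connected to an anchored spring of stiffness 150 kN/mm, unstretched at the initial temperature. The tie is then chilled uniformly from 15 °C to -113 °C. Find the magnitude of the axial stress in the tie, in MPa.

If the spring were absent the tie would shorten by αΔT L = 18.5×10⁻⁶ × 128 × 210 = 0.4973 mm.
With a force P in the spring, the elastic change of the tie is PL/(AE) and that of the spring is P/k; compatibility requires their sum to equal δ_free.
So P = δ_free / [L/(AE) + 1/k] = 0.4973 / [ 210/(675×102×10³) + 1/(150×10³) ].
P = 0.4973 / 9.717×10⁻⁶ = 51180 N.
σ = P/A = 51180/675 = 75.82 MPa.

σ ≈ 75.8 MPa (tensile)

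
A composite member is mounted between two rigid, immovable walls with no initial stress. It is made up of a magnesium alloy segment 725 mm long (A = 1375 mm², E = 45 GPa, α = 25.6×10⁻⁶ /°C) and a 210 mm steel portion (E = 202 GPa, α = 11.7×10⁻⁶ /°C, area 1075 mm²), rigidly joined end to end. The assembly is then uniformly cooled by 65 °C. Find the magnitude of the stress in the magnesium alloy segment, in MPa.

σ ≈ 78.3 MPa (tensile)

If the supports were absent, the total length change would be Σ αᵢΔT Lᵢ = 25.6×10⁻⁶×65×725 + 11.7×10⁻⁶×65×210 = 1.366 mm.
The rigid supports impose zero overall length change; the single axial force P common to all segments must satisfy P Σ Lᵢ/(AᵢEᵢ) = δ_free.
The series flexibility is Σ Lᵢ/(AᵢEᵢ) = 725/(1375×45×10³) + 210/(1075×202×10³) = 1.268×10⁻⁵ mm/N.
So P = 1.366 / 1.268×10⁻⁵ = 107.7 kN, tensile.
σ_{magnesium alloy} = P / A = 107700 / 1375 = 78.33 MPa.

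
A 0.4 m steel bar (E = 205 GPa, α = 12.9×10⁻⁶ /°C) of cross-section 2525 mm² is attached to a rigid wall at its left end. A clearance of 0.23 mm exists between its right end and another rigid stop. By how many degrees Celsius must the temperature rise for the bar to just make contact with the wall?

ΔT ≈ 44.6 °C

The gap closes when αΔT L = 0.23 mm, since the bar is still unstressed at that instant.
ΔT = 0.23 / (12.9×10⁻⁶ × 400) = 44.57 °C.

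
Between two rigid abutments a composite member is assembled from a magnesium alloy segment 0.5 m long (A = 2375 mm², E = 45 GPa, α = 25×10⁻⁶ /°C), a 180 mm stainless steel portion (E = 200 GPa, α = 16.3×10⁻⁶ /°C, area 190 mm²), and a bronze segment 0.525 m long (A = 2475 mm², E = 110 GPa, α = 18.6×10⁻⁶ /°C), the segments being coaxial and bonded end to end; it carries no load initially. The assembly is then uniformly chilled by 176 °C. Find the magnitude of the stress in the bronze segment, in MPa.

Free thermal contraction of the whole bar: Σ αᵢΔT Lᵢ = 25×10⁻⁶×176×500 + 16.3×10⁻⁶×176×180 + 18.6×10⁻⁶×176×525 = 4.435 mm.
The rigid supports impose zero overall length change; the single axial force P common to all segments must satisfy P Σ Lᵢ/(AᵢEᵢ) = δ_free.
Σ Lᵢ/(AᵢEᵢ) = 500/(2375×45×10³) + 180/(190×200×10³) + 525/(2475×110×10³) = 1.134×10⁻⁵ mm/N.
P = 4.435 / 1.134×10⁻⁵ = 391000 N = 391 kN, tensile.
σ_{bronze} = P / A = 391000 / 2475 = 158 MPa.

σ ≈ 158 MPa (tensile)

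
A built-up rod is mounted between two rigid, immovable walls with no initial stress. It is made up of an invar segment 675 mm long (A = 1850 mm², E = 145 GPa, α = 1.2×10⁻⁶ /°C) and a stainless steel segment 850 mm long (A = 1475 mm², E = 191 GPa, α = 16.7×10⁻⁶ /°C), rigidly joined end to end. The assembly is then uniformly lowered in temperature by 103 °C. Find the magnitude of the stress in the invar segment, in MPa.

Free thermal contraction of the whole bar: Σ αᵢΔT Lᵢ = 1.2×10⁻⁶×103×675 + 16.7×10⁻⁶×103×850 = 1.546 mm.
The rigid supports impose zero overall length change; the single axial force P common to all segments must satisfy P Σ Lᵢ/(AᵢEᵢ) = δ_free.
The series flexibility is Σ Lᵢ/(AᵢEᵢ) = 675/(1850×145×10³) + 850/(1475×191×10³) = 5.533×10⁻⁶ mm/N.
So P = 1.546 / 5.533×10⁻⁶ = 279.3 kN, tensile.
σ_{invar} = P / A = 279300 / 1850 = 151 MPa.

σ ≈ 151 MPa (tensile)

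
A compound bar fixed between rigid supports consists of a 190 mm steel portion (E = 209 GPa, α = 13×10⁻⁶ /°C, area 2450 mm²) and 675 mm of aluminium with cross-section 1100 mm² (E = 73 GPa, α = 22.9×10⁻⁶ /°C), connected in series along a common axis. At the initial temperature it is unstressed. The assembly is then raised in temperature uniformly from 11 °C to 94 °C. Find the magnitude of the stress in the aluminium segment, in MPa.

σ ≈ 154 MPa (compressive)

With the walls removed the bar would change length by δ_free = Σ αᵢΔT Lᵢ = 13×10⁻⁶×83×190 + 22.9×10⁻⁶×83×675 = 1.488 mm.
The walls prevent any net length change, so an axial force P (same in every segment) develops. Compatibility: P · Σ Lᵢ/(AᵢEᵢ) = δ_free.
The series flexibility is Σ Lᵢ/(AᵢEᵢ) = 190/(2450×209×10³) + 675/(1100×73×10³) = 8.777×10⁻⁶ mm/N.
P = 1.488 / 8.777×10⁻⁶ = 169500 N = 169.5 kN, compressive.
σ_{aluminium} = P / A = 169500 / 1100 = 154.1 MPa.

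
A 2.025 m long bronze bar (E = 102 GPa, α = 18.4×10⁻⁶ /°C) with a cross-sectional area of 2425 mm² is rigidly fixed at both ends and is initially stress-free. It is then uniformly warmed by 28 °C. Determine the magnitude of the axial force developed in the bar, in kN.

P ≈ 127 kN (compressive)

The ends cannot move, so σ = EαΔT = 102×10³ × 18.4×10⁻⁶ × 28 = 52.55 MPa.
Axial force P = σA = 52.55 × 2425 = 127400 N = 127.4 kN, compressive.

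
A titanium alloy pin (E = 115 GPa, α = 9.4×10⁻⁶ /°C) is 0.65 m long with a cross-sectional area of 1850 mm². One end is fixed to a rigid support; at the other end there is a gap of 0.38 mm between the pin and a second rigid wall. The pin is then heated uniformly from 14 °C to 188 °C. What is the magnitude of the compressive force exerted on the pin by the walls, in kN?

P ≈ 224 kN

Unrestrained expansion: δ_free = αΔT L = 9.4×10⁻⁶ × 174 × 650 = 1.063 mm.
This exceeds the 0.38 mm gap, so the wall pushes back. The portion of expansion that must be recovered elastically is δ_free − gap = 1.063 − 0.38 = 0.6831 mm.
That suppressed elongation corresponds to σ = E·Δ/L = 115×10³ × 0.6831/650 = 120.9 MPa.
Force on the wall = σA = 120.9 × 1850 mm² = 223.6 kN.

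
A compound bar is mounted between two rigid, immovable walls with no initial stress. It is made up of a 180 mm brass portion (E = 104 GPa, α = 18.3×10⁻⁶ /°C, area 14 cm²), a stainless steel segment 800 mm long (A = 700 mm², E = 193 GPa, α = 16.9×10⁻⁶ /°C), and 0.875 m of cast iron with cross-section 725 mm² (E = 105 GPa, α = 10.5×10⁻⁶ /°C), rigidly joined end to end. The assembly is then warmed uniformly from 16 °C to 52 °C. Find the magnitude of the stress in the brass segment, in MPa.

σ ≈ 35.8 MPa (compressive)

With the walls removed the bar would change length by δ_free = Σ αᵢΔT Lᵢ = 18.3×10⁻⁶×36×180 + 16.9×10⁻⁶×36×800 + 10.5×10⁻⁶×36×875 = 0.9361 mm.
The rigid supports impose zero overall length change; the single axial force P common to all segments must satisfy P Σ Lᵢ/(AᵢEᵢ) = δ_free.
The series flexibility is Σ Lᵢ/(AᵢEᵢ) = 180/(1400×104×10³) + 800/(700×193×10³) + 875/(725×105×10³) = 1.865×10⁻⁵ mm/N.
Hence P = δ_free / Σ(L/AE) = 0.9361/1.865×10⁻⁵ = 50.19 kN (compressive).
σ_{brass} = P / A = 50190 / 1400 = 35.85 MPa.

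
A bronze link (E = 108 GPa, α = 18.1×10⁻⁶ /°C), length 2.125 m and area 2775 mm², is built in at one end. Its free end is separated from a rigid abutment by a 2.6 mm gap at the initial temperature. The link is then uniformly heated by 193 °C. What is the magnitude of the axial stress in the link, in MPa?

If the wall were absent the link would grow by αΔT L = 18.1×10⁻⁶ × 193 × 2125 = 7.423 mm.
This exceeds the 2.6 mm gap, so the wall pushes back. The portion of expansion that must be recovered elastically is δ_free − gap = 7.423 − 2.6 = 4.823 mm.
That suppressed elongation corresponds to σ = E·Δ/L = 108×10³ × 4.823/2125 = 245.1 MPa.

σ ≈ 245 MPa (compressive)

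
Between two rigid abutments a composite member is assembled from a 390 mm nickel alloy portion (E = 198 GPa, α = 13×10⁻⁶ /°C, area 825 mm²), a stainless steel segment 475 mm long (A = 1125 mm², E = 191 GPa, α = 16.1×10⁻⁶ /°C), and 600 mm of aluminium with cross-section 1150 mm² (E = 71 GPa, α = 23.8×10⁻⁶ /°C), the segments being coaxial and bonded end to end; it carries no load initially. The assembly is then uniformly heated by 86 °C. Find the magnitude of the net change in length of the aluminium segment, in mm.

|ΔL| ≈ 0.2 mm

If the supports were absent, the total length change would be Σ αᵢΔT Lᵢ = 13×10⁻⁶×86×390 + 16.1×10⁻⁶×86×475 + 23.8×10⁻⁶×86×600 = 2.322 mm.
The rigid supports impose zero overall length change; the single axial force P common to all segments must satisfy P Σ Lᵢ/(AᵢEᵢ) = δ_free.
Σ Lᵢ/(AᵢEᵢ) = 390/(825×198×10³) + 475/(1125×191×10³) + 600/(1150×71×10³) = 1.195×10⁻⁵ mm/N.
So P = 2.322 / 1.195×10⁻⁵ = 194.3 kN, compressive.
For the aluminium segment, free thermal change = 23.8×10⁻⁶×86×600 = 1.228 mm and elastic change from P = 194300×600/(1150×71×10³) = 1.428 mm; these oppose, so the net change is 0.2 mm (segment shortens).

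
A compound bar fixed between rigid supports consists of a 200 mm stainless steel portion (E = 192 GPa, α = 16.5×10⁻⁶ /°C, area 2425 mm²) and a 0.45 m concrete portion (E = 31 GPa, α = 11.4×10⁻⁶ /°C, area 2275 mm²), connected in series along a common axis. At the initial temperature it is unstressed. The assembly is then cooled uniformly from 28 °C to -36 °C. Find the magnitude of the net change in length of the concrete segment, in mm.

|ΔL| ≈ 0.177 mm

Free thermal contraction of the whole bar: Σ αᵢΔT Lᵢ = 16.5×10⁻⁶×64×200 + 11.4×10⁻⁶×64×450 = 0.5395 mm.
The walls prevent any net length change, so an axial force P (same in every segment) develops. Compatibility: P · Σ Lᵢ/(AᵢEᵢ) = δ_free.
The series flexibility is Σ Lᵢ/(AᵢEᵢ) = 200/(2425×192×10³) + 450/(2275×31×10³) = 6.81×10⁻⁶ mm/N.
P = 0.5395 / 6.81×10⁻⁶ = 79220 N = 79.22 kN, tensile.
For the concrete segment, free thermal change = 11.4×10⁻⁶×64×450 = 0.3283 mm and elastic change from P = 79220×450/(2275×31×10³) = 0.5055 mm; these oppose, so the net change is 0.177 mm (segment lengthens).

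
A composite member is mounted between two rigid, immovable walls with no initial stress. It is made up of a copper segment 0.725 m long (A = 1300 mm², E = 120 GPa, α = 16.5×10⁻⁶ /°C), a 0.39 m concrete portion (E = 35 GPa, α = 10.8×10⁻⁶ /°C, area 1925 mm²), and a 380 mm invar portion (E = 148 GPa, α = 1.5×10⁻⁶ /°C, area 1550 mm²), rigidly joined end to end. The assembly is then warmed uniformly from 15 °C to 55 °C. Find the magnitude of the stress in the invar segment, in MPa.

σ ≈ 35.7 MPa (compressive)

Free thermal expansion of the whole bar: Σ αᵢΔT Lᵢ = 16.5×10⁻⁶×40×725 + 10.8×10⁻⁶×40×390 + 1.5×10⁻⁶×40×380 = 0.6698 mm.
Since the ends are fixed, an axial force P builds up, equal in every segment, with P · Σ Lᵢ/(AᵢEᵢ) = δ_free.
Σ Lᵢ/(AᵢEᵢ) = 725/(1300×120×10³) + 390/(1925×35×10³) + 380/(1550×148×10³) = 1.209×10⁻⁵ mm/N.
P = 0.6698 / 1.209×10⁻⁵ = 55390 N = 55.39 kN, compressive.
σ_{invar} = P / A = 55390 / 1550 = 35.73 MPa.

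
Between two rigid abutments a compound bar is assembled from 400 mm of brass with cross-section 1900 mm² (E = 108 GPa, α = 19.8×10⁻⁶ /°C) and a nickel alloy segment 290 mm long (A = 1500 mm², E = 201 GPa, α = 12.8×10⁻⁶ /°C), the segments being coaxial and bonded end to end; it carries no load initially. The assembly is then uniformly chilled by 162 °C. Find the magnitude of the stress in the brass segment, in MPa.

If the supports were absent, the total length change would be Σ αᵢΔT Lᵢ = 19.8×10⁻⁶×162×400 + 12.8×10⁻⁶×162×290 = 1.884 mm.
The walls prevent any net length change, so an axial force P (same in every segment) develops. Compatibility: P · Σ Lᵢ/(AᵢEᵢ) = δ_free.
The series flexibility is Σ Lᵢ/(AᵢEᵢ) = 400/(1900×108×10³) + 290/(1500×201×10³) = 2.911×10⁻⁶ mm/N.
Hence P = δ_free / Σ(L/AE) = 1.884/2.911×10⁻⁶ = 647.3 kN (tensile).
σ_{brass} = P / A = 647300 / 1900 = 340.7 MPa.

σ ≈ 341 MPa (tensile)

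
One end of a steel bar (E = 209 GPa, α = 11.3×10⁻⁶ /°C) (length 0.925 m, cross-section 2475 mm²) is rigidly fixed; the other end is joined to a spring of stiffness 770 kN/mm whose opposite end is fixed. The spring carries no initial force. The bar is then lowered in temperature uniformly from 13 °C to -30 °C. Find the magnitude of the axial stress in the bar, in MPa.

σ ≈ 58.8 MPa (tensile)

Free thermal contraction: δ_free = αΔT L = 11.3×10⁻⁶ × 43 × 925 = 0.4495 mm.
Let P be the tensile force in the spring. The bar extends elastically by PL/(AE) and the spring stretches by P/k; together these equal δ_free.
So P = δ_free / [L/(AE) + 1/k] = 0.4495 / [ 925/(2475×209×10³) + 1/(770×10³) ].
P = 0.4495 / 3.087×10⁻⁶ = 145600 N.
σ = P/A = 145600/2475 = 58.83 MPa.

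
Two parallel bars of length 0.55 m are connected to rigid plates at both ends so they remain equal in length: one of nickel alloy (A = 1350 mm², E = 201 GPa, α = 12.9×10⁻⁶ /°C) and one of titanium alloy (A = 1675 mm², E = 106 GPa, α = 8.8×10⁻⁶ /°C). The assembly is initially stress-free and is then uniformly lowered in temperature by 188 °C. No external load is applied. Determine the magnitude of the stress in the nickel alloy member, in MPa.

Equilibrium of a rigid end plate with no external load gives equal and opposite internal forces ±P in the two members. Since α_{nickel alloy} > α_{titanium alloy}, cooling drives the nickel alloy into tension and the titanium alloy into compression.
Compatibility of the two members (thermal + elastic change equal): (α₁ − α₂)ΔT = P·[1/(A₁E₁) + 1/(A₂E₂)].
|α₁ − α₂|·ΔT = 4.1×10⁻⁶ × 188 = 0.0007708.
1/(A₁E₁) + 1/(A₂E₂) = 1/(1350×201×10³) + 1/(1675×106×10³) = 9.317×10⁻⁹ N⁻¹.
P = 0.0007708 / 9.317×10⁻⁹ = 82730 N = 82.73 kN.
σ_{nickel alloy} = P/A₁ = 82730/1350 = 61.28 MPa, tensile.

σ ≈ 61.3 MPa (tensile)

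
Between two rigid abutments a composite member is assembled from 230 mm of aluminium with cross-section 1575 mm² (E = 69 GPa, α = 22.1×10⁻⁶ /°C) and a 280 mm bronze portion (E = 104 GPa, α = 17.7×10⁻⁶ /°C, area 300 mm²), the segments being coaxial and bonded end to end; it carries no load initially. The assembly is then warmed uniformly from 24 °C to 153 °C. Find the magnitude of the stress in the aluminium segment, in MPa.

σ ≈ 74.1 MPa (compressive)

If the supports were absent, the total length change would be Σ αᵢΔT Lᵢ = 22.1×10⁻⁶×129×230 + 17.7×10⁻⁶×129×280 = 1.295 mm.
Since the ends are fixed, an axial force P builds up, equal in every segment, with P · Σ Lᵢ/(AᵢEᵢ) = δ_free.
The series flexibility is Σ Lᵢ/(AᵢEᵢ) = 230/(1575×69×10³) + 280/(300×104×10³) = 1.109×10⁻⁵ mm/N.
Hence P = δ_free / Σ(L/AE) = 1.295/1.109×10⁻⁵ = 116.8 kN (compressive).
σ_{aluminium} = P / A = 116800 / 1575 = 74.14 MPa.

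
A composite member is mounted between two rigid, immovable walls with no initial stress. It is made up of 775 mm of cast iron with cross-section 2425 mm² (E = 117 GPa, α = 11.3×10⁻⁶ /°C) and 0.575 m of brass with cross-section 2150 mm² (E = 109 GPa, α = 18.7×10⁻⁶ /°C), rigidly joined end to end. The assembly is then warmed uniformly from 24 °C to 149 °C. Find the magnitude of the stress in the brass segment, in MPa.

σ ≈ 219 MPa (compressive)

Free thermal expansion of the whole bar: Σ αᵢΔT Lᵢ = 11.3×10⁻⁶×125×775 + 18.7×10⁻⁶×125×575 = 2.439 mm.
The walls prevent any net length change, so an axial force P (same in every segment) develops. Compatibility: P · Σ Lᵢ/(AᵢEᵢ) = δ_free.
Σ Lᵢ/(AᵢEᵢ) = 775/(2425×117×10³) + 575/(2150×109×10³) = 5.185×10⁻⁶ mm/N.
P = 2.439 / 5.185×10⁻⁶ = 470300 N = 470.3 kN, compressive.
σ_{brass} = P / A = 470300 / 2150 = 218.8 MPa.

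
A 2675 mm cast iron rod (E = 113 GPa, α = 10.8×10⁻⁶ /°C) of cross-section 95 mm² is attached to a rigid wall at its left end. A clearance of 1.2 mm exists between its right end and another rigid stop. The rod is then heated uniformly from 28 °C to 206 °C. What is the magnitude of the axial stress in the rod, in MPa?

Unrestrained expansion: δ_free = αΔT L = 10.8×10⁻⁶ × 178 × 2675 = 5.142 mm.
After closing the 1.2 mm clearance, 5.142 − 1.2 = 3.942 mm of expansion remains to be suppressed by the wall.
That suppressed elongation corresponds to σ = E·Δ/L = 113×10³ × 3.942/2675 = 166.5 MPa.

σ ≈ 167 MPa (compressive)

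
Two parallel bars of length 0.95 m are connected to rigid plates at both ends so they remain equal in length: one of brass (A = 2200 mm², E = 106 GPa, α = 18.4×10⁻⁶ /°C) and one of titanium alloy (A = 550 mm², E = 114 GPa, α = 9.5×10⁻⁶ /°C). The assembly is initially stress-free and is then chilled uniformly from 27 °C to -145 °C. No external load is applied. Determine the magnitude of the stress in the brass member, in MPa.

σ ≈ 34.4 MPa (tensile)

Equilibrium of a rigid end plate with no external load gives equal and opposite internal forces ±P in the two members. Since α_{brass} > α_{titanium alloy}, cooling drives the brass into tension and the titanium alloy into compression.
Setting the final lengths equal and cancelling L: (α₁ − α₂)ΔT = P/(A₁E₁) + P/(A₂E₂).
|α₁ − α₂|·ΔT = 8.9×10⁻⁶ × 172 = 0.001531.
1/(A₁E₁) + 1/(A₂E₂) = 1/(2200×106×10³) + 1/(550×114×10³) = 2.024×10⁻⁸ N⁻¹.
P = 0.001531 / 2.024×10⁻⁸ = 75640 N = 75.64 kN.
σ_{brass} = P/A₁ = 75640/2200 = 34.38 MPa, tensile.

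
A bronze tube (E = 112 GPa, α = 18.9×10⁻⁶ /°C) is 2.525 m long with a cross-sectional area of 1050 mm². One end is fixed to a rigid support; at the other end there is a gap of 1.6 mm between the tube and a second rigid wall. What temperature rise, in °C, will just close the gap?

ΔT ≈ 33.5 °C

Contact occurs when the free expansion equals the gap: αΔT L = 1.6 mm.
So ΔT = g/(αL) = 1.6/(18.9×10⁻⁶ × 2525) = 33.53 °C.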